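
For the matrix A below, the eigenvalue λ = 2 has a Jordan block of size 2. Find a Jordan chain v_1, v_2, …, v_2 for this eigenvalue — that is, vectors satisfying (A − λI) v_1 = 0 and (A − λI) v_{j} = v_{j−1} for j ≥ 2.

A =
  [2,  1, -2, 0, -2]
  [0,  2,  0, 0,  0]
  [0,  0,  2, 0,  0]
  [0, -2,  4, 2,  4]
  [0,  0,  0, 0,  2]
A Jordan chain for λ = 2 of length 2:
v_1 = (1, 0, 0, -2, 0)ᵀ
v_2 = (0, 1, 0, 0, 0)ᵀ

Let N = A − (2)·I. We want v_2 with N^2 v_2 = 0 but N^1 v_2 ≠ 0; then v_{j-1} := N · v_j for j = 2, …, 2.

Pick v_2 = (0, 1, 0, 0, 0)ᵀ.
Then v_1 = N · v_2 = (1, 0, 0, -2, 0)ᵀ.

Sanity check: (A − (2)·I) v_1 = (0, 0, 0, 0, 0)ᵀ = 0. ✓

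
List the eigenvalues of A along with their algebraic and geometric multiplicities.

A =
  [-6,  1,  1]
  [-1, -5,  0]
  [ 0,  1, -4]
λ = -5: alg = 3, geom = 1

Step 1 — factor the characteristic polynomial to read off the algebraic multiplicities:
  χ_A(x) = (x + 5)^3

Step 2 — compute geometric multiplicities via the rank-nullity identity g(λ) = n − rank(A − λI):
  rank(A − (-5)·I) = 2, so dim ker(A − (-5)·I) = n − 2 = 1

Summary:
  λ = -5: algebraic multiplicity = 3, geometric multiplicity = 1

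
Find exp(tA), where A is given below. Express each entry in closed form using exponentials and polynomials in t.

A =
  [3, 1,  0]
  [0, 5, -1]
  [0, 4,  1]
e^{tA} =
  [exp(3*t), t^2*exp(3*t) + t*exp(3*t), -t^2*exp(3*t)/2]
  [0, 2*t*exp(3*t) + exp(3*t), -t*exp(3*t)]
  [0, 4*t*exp(3*t), -2*t*exp(3*t) + exp(3*t)]

Strategy: write A = P · J · P⁻¹ where J is a Jordan canonical form, so e^{tA} = P · e^{tJ} · P⁻¹, and e^{tJ} can be computed block-by-block.

A has Jordan form
J =
  [3, 1, 0]
  [0, 3, 1]
  [0, 0, 3]
(up to reordering of blocks).

Per-block formulas:
  For a 3×3 Jordan block J_3(3): exp(t · J_3(3)) = e^(3t)·(I + t·N + (t^2/2)·N^2), where N is the 3×3 nilpotent shift.

After assembling e^{tJ} and conjugating by P, we get:

e^{tA} =
  [exp(3*t), t^2*exp(3*t) + t*exp(3*t), -t^2*exp(3*t)/2]
  [0, 2*t*exp(3*t) + exp(3*t), -t*exp(3*t)]
  [0, 4*t*exp(3*t), -2*t*exp(3*t) + exp(3*t)]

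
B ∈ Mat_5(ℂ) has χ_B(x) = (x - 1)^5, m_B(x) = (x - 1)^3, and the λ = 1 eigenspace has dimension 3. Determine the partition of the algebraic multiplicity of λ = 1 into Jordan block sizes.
Block sizes for λ = 1: [3, 1, 1]

Step 1 — from the characteristic polynomial, algebraic multiplicity of λ = 1 is 5. From dim ker(B − (1)·I) = 3, there are exactly 3 Jordan blocks for λ = 1.
Step 2 — from the minimal polynomial, the factor (x − 1)^3 tells us the largest block for λ = 1 has size 3.
Step 3 — with total size 5, 3 blocks, and largest block 3, the block sizes (in nonincreasing order) are [3, 1, 1].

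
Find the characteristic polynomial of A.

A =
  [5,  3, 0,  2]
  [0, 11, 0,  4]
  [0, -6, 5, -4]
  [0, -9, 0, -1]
x^4 - 20*x^3 + 150*x^2 - 500*x + 625

Expanding det(x·I − A) (e.g. by cofactor expansion or by noting that A is similar to its Jordan form J, which has the same characteristic polynomial as A) gives
  χ_A(x) = x^4 - 20*x^3 + 150*x^2 - 500*x + 625
which factors as (x - 5)^4. The eigenvalues (with algebraic multiplicities) are λ = 5 with multiplicity 4.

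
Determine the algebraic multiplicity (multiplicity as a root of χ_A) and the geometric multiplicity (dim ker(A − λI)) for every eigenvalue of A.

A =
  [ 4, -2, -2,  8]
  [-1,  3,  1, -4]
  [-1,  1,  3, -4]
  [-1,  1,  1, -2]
λ = 2: alg = 4, geom = 3

Step 1 — factor the characteristic polynomial to read off the algebraic multiplicities:
  χ_A(x) = (x - 2)^4

Step 2 — compute geometric multiplicities via the rank-nullity identity g(λ) = n − rank(A − λI):
  rank(A − (2)·I) = 1, so dim ker(A − (2)·I) = n − 1 = 3

Summary:
  λ = 2: algebraic multiplicity = 4, geometric multiplicity = 3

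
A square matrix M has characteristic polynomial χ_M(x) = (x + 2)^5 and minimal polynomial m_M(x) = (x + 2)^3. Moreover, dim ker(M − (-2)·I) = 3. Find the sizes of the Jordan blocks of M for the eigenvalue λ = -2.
Block sizes for λ = -2: [3, 1, 1]

Step 1 — from the characteristic polynomial, algebraic multiplicity of λ = -2 is 5. From dim ker(M − (-2)·I) = 3, there are exactly 3 Jordan blocks for λ = -2.
Step 2 — from the minimal polynomial, the factor (x + 2)^3 tells us the largest block for λ = -2 has size 3.
Step 3 — with total size 5, 3 blocks, and largest block 3, the block sizes (in nonincreasing order) are [3, 1, 1].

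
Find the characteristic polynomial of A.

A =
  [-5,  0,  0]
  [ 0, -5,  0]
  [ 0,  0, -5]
x^3 + 15*x^2 + 75*x + 125

Expanding det(x·I − A) (e.g. by cofactor expansion or by noting that A is similar to its Jordan form J, which has the same characteristic polynomial as A) gives
  χ_A(x) = x^3 + 15*x^2 + 75*x + 125
which factors as (x + 5)^3. The eigenvalues (with algebraic multiplicities) are λ = -5 with multiplicity 3.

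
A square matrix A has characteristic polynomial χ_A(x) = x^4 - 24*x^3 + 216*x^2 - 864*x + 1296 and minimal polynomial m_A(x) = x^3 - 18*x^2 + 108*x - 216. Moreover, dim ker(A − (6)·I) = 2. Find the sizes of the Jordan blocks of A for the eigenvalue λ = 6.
Block sizes for λ = 6: [3, 1]

Step 1 — from the characteristic polynomial, algebraic multiplicity of λ = 6 is 4. From dim ker(A − (6)·I) = 2, there are exactly 2 Jordan blocks for λ = 6.
Step 2 — from the minimal polynomial, the factor (x − 6)^3 tells us the largest block for λ = 6 has size 3.
Step 3 — with total size 4, 2 blocks, and largest block 3, the block sizes (in nonincreasing order) are [3, 1].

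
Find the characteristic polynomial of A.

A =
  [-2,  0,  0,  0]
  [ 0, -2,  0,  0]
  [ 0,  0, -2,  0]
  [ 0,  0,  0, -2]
x^4 + 8*x^3 + 24*x^2 + 32*x + 16

Expanding det(x·I − A) (e.g. by cofactor expansion or by noting that A is similar to its Jordan form J, which has the same characteristic polynomial as A) gives
  χ_A(x) = x^4 + 8*x^3 + 24*x^2 + 32*x + 16
which factors as (x + 2)^4. The eigenvalues (with algebraic multiplicities) are λ = -2 with multiplicity 4.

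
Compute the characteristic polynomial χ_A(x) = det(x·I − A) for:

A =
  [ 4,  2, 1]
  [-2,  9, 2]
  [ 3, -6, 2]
x^3 - 15*x^2 + 75*x - 125

Expanding det(x·I − A) (e.g. by cofactor expansion or by noting that A is similar to its Jordan form J, which has the same characteristic polynomial as A) gives
  χ_A(x) = x^3 - 15*x^2 + 75*x - 125
which factors as (x - 5)^3. The eigenvalues (with algebraic multiplicities) are λ = 5 with multiplicity 3.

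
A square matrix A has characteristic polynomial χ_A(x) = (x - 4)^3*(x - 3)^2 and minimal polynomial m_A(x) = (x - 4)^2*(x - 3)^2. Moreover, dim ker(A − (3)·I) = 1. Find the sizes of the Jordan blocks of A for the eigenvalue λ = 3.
Block sizes for λ = 3: [2]

Step 1 — from the characteristic polynomial, algebraic multiplicity of λ = 3 is 2. From dim ker(A − (3)·I) = 1, there are exactly 1 Jordan blocks for λ = 3.
Step 2 — from the minimal polynomial, the factor (x − 3)^2 tells us the largest block for λ = 3 has size 2.
Step 3 — with total size 2, 1 blocks, and largest block 2, the block sizes (in nonincreasing order) are [2].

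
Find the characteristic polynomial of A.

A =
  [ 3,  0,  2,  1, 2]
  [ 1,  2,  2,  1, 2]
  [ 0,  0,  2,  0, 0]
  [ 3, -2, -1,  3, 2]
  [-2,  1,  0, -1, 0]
x^5 - 10*x^4 + 40*x^3 - 80*x^2 + 80*x - 32

Expanding det(x·I − A) (e.g. by cofactor expansion or by noting that A is similar to its Jordan form J, which has the same characteristic polynomial as A) gives
  χ_A(x) = x^5 - 10*x^4 + 40*x^3 - 80*x^2 + 80*x - 32
which factors as (x - 2)^5. The eigenvalues (with algebraic multiplicities) are λ = 2 with multiplicity 5.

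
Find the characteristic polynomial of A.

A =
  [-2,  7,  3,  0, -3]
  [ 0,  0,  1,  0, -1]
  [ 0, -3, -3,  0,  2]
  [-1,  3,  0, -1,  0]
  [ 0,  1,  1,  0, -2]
x^5 + 8*x^4 + 25*x^3 + 38*x^2 + 28*x + 8

Expanding det(x·I − A) (e.g. by cofactor expansion or by noting that A is similar to its Jordan form J, which has the same characteristic polynomial as A) gives
  χ_A(x) = x^5 + 8*x^4 + 25*x^3 + 38*x^2 + 28*x + 8
which factors as (x + 1)^2*(x + 2)^3. The eigenvalues (with algebraic multiplicities) are λ = -2 with multiplicity 3, λ = -1 with multiplicity 2.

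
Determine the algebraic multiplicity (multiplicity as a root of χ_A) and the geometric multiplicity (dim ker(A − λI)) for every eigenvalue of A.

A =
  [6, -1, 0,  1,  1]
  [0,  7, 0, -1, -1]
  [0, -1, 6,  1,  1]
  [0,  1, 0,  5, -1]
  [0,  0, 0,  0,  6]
λ = 6: alg = 5, geom = 4

Step 1 — factor the characteristic polynomial to read off the algebraic multiplicities:
  χ_A(x) = (x - 6)^5

Step 2 — compute geometric multiplicities via the rank-nullity identity g(λ) = n − rank(A − λI):
  rank(A − (6)·I) = 1, so dim ker(A − (6)·I) = n − 1 = 4

Summary:
  λ = 6: algebraic multiplicity = 5, geometric multiplicity = 4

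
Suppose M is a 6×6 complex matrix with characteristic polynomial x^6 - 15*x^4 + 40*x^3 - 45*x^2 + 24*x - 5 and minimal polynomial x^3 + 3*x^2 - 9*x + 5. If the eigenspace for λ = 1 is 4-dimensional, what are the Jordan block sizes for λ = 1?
Block sizes for λ = 1: [2, 1, 1, 1]

Step 1 — from the characteristic polynomial, algebraic multiplicity of λ = 1 is 5. From dim ker(M − (1)·I) = 4, there are exactly 4 Jordan blocks for λ = 1.
Step 2 — from the minimal polynomial, the factor (x − 1)^2 tells us the largest block for λ = 1 has size 2.
Step 3 — with total size 5, 4 blocks, and largest block 2, the block sizes (in nonincreasing order) are [2, 1, 1, 1].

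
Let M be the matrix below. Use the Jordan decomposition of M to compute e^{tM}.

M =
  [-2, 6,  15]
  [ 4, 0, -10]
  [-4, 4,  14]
e^{tM} =
  [-6*t*exp(4*t) + exp(4*t), 6*t*exp(4*t), 15*t*exp(4*t)]
  [4*t*exp(4*t), -4*t*exp(4*t) + exp(4*t), -10*t*exp(4*t)]
  [-4*t*exp(4*t), 4*t*exp(4*t), 10*t*exp(4*t) + exp(4*t)]

Strategy: write M = P · J · P⁻¹ where J is a Jordan canonical form, so e^{tM} = P · e^{tJ} · P⁻¹, and e^{tJ} can be computed block-by-block.

M has Jordan form
J =
  [4, 1, 0]
  [0, 4, 0]
  [0, 0, 4]
(up to reordering of blocks).

Per-block formulas:
  For a 1×1 block at λ = 4: exp(t · [4]) = [e^(4t)].
  For a 2×2 Jordan block J_2(4): exp(t · J_2(4)) = e^(4t)·(I + t·N), where N is the 2×2 nilpotent shift.

After assembling e^{tJ} and conjugating by P, we get:

e^{tM} =
  [-6*t*exp(4*t) + exp(4*t), 6*t*exp(4*t), 15*t*exp(4*t)]
  [4*t*exp(4*t), -4*t*exp(4*t) + exp(4*t), -10*t*exp(4*t)]
  [-4*t*exp(4*t), 4*t*exp(4*t), 10*t*exp(4*t) + exp(4*t)]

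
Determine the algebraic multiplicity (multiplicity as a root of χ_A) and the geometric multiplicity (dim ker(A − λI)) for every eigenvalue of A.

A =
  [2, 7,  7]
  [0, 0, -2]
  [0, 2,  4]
λ = 2: alg = 3, geom = 2

Step 1 — factor the characteristic polynomial to read off the algebraic multiplicities:
  χ_A(x) = (x - 2)^3

Step 2 — compute geometric multiplicities via the rank-nullity identity g(λ) = n − rank(A − λI):
  rank(A − (2)·I) = 1, so dim ker(A − (2)·I) = n − 1 = 2

Summary:
  λ = 2: algebraic multiplicity = 3, geometric multiplicity = 2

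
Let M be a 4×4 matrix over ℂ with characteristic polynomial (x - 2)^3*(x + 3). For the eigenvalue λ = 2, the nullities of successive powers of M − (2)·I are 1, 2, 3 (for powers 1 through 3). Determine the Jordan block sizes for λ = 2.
Block sizes for λ = 2: [3]

From the dimensions of kernels of powers, the number of Jordan blocks of size at least j is d_j − d_{j−1} where d_j = dim ker(N^j) (with d_0 = 0). Computing the differences gives [1, 1, 1].
The number of blocks of size exactly k is (#blocks of size ≥ k) − (#blocks of size ≥ k + 1), so the partition is: 1 block(s) of size 3.
In nonincreasing order the block sizes are [3].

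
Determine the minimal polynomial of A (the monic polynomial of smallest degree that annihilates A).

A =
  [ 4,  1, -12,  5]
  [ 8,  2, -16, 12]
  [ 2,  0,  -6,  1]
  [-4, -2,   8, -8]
x^2 + 4*x + 4

The characteristic polynomial is χ_A(x) = (x + 2)^4, so the eigenvalues are known. The minimal polynomial is
  m_A(x) = Π_λ (x − λ)^{k_λ}
where k_λ is the size of the *largest* Jordan block for λ (equivalently, the smallest k with (A − λI)^k v = 0 for every generalised eigenvector v of λ).

  λ = -2: largest Jordan block has size 2, contributing (x + 2)^2

So m_A(x) = (x + 2)^2 = x^2 + 4*x + 4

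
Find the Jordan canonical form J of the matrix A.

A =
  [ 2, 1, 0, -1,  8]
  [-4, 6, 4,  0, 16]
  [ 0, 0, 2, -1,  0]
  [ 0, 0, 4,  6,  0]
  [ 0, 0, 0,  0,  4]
J_2(4) ⊕ J_2(4) ⊕ J_1(4)

The characteristic polynomial is
  det(x·I − A) = x^5 - 20*x^4 + 160*x^3 - 640*x^2 + 1280*x - 1024 = (x - 4)^5

Eigenvalues and multiplicities (the geometric multiplicity of λ is n − rank(A − λI), which equals the number of Jordan blocks for λ):
  λ = 4: algebraic multiplicity = 5, geometric multiplicity = 3

Determining the block sizes for each eigenvalue:
  λ = 4: with am = 5 and gm = 3, the partition is not yet determined (e.g. several partitions of 5 into 3 parts exist). Let N = A − (4)·I. Computing rank(N^1) = 2, rank(N^2) = 0; the number of blocks of size ≥ j is rank(N^{j−1}) − rank(N^j), giving [3, 2]. So we have 2 block(s) of size 2, 1 block(s) of size 1 → block sizes [2, 2, 1]

Assembling the blocks gives a Jordan form
J =
  [4, 1, 0, 0, 0]
  [0, 4, 0, 0, 0]
  [0, 0, 4, 1, 0]
  [0, 0, 0, 4, 0]
  [0, 0, 0, 0, 4]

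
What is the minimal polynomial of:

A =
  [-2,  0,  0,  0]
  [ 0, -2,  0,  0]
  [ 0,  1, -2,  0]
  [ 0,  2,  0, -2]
x^2 + 4*x + 4

The characteristic polynomial is χ_A(x) = (x + 2)^4, so the eigenvalues are known. The minimal polynomial is
  m_A(x) = Π_λ (x − λ)^{k_λ}
where k_λ is the size of the *largest* Jordan block for λ (equivalently, the smallest k with (A − λI)^k v = 0 for every generalised eigenvector v of λ).

  λ = -2: largest Jordan block has size 2, contributing (x + 2)^2

So m_A(x) = (x + 2)^2 = x^2 + 4*x + 4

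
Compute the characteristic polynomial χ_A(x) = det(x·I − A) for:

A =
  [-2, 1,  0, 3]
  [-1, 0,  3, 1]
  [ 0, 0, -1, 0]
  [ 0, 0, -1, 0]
x^4 + 3*x^3 + 3*x^2 + x

Expanding det(x·I − A) (e.g. by cofactor expansion or by noting that A is similar to its Jordan form J, which has the same characteristic polynomial as A) gives
  χ_A(x) = x^4 + 3*x^3 + 3*x^2 + x
which factors as x*(x + 1)^3. The eigenvalues (with algebraic multiplicities) are λ = -1 with multiplicity 3, λ = 0 with multiplicity 1.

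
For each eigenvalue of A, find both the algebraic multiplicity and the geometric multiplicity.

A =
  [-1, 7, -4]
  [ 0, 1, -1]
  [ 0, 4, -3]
λ = -1: alg = 3, geom = 1

Step 1 — factor the characteristic polynomial to read off the algebraic multiplicities:
  χ_A(x) = (x + 1)^3

Step 2 — compute geometric multiplicities via the rank-nullity identity g(λ) = n − rank(A − λI):
  rank(A − (-1)·I) = 2, so dim ker(A − (-1)·I) = n − 2 = 1

Summary:
  λ = -1: algebraic multiplicity = 3, geometric multiplicity = 1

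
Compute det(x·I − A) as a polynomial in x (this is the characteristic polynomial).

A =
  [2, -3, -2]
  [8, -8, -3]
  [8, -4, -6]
x^3 + 12*x^2 + 48*x + 64

Expanding det(x·I − A) (e.g. by cofactor expansion or by noting that A is similar to its Jordan form J, which has the same characteristic polynomial as A) gives
  χ_A(x) = x^3 + 12*x^2 + 48*x + 64
which factors as (x + 4)^3. The eigenvalues (with algebraic multiplicities) are λ = -4 with multiplicity 3.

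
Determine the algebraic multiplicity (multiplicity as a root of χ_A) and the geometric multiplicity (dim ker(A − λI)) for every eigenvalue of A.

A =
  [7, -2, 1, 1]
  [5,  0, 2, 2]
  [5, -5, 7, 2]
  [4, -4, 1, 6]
λ = 5: alg = 4, geom = 2

Step 1 — factor the characteristic polynomial to read off the algebraic multiplicities:
  χ_A(x) = (x - 5)^4

Step 2 — compute geometric multiplicities via the rank-nullity identity g(λ) = n − rank(A − λI):
  rank(A − (5)·I) = 2, so dim ker(A − (5)·I) = n − 2 = 2

Summary:
  λ = 5: algebraic multiplicity = 4, geometric multiplicity = 2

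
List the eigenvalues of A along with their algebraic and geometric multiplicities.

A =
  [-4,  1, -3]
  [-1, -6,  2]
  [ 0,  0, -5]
λ = -5: alg = 3, geom = 1

Step 1 — factor the characteristic polynomial to read off the algebraic multiplicities:
  χ_A(x) = (x + 5)^3

Step 2 — compute geometric multiplicities via the rank-nullity identity g(λ) = n − rank(A − λI):
  rank(A − (-5)·I) = 2, so dim ker(A − (-5)·I) = n − 2 = 1

Summary:
  λ = -5: algebraic multiplicity = 3, geometric multiplicity = 1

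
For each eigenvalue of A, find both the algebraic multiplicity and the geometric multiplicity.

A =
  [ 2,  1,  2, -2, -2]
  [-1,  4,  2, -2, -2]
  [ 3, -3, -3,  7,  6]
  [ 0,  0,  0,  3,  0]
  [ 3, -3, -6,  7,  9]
λ = 3: alg = 5, geom = 3

Step 1 — factor the characteristic polynomial to read off the algebraic multiplicities:
  χ_A(x) = (x - 3)^5

Step 2 — compute geometric multiplicities via the rank-nullity identity g(λ) = n − rank(A − λI):
  rank(A − (3)·I) = 2, so dim ker(A − (3)·I) = n − 2 = 3

Summary:
  λ = 3: algebraic multiplicity = 5, geometric multiplicity = 3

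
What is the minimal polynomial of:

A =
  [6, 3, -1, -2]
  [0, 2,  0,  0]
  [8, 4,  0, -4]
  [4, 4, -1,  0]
x^2 - 4*x + 4

The characteristic polynomial is χ_A(x) = (x - 2)^4, so the eigenvalues are known. The minimal polynomial is
  m_A(x) = Π_λ (x − λ)^{k_λ}
where k_λ is the size of the *largest* Jordan block for λ (equivalently, the smallest k with (A − λI)^k v = 0 for every generalised eigenvector v of λ).

  λ = 2: largest Jordan block has size 2, contributing (x − 2)^2

So m_A(x) = (x - 2)^2 = x^2 - 4*x + 4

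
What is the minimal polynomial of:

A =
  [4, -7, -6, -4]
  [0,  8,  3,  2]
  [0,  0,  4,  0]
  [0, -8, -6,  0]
x^3 - 12*x^2 + 48*x - 64

The characteristic polynomial is χ_A(x) = (x - 4)^4, so the eigenvalues are known. The minimal polynomial is
  m_A(x) = Π_λ (x − λ)^{k_λ}
where k_λ is the size of the *largest* Jordan block for λ (equivalently, the smallest k with (A − λI)^k v = 0 for every generalised eigenvector v of λ).

  λ = 4: largest Jordan block has size 3, contributing (x − 4)^3

So m_A(x) = (x - 4)^3 = x^3 - 12*x^2 + 48*x - 64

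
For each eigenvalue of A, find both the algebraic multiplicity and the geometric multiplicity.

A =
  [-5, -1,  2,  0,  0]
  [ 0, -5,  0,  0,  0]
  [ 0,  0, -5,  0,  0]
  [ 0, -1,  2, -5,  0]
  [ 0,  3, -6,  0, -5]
λ = -5: alg = 5, geom = 4

Step 1 — factor the characteristic polynomial to read off the algebraic multiplicities:
  χ_A(x) = (x + 5)^5

Step 2 — compute geometric multiplicities via the rank-nullity identity g(λ) = n − rank(A − λI):
  rank(A − (-5)·I) = 1, so dim ker(A − (-5)·I) = n − 1 = 4

Summary:
  λ = -5: algebraic multiplicity = 5, geometric multiplicity = 4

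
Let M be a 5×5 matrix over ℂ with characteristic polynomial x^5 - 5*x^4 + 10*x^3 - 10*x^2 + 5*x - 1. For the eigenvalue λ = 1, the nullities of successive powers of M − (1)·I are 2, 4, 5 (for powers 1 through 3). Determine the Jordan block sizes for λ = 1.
Block sizes for λ = 1: [3, 2]

From the dimensions of kernels of powers, the number of Jordan blocks of size at least j is d_j − d_{j−1} where d_j = dim ker(N^j) (with d_0 = 0). Computing the differences gives [2, 2, 1].
The number of blocks of size exactly k is (#blocks of size ≥ k) − (#blocks of size ≥ k + 1), so the partition is: 1 block(s) of size 2, 1 block(s) of size 3.
In nonincreasing order the block sizes are [3, 2].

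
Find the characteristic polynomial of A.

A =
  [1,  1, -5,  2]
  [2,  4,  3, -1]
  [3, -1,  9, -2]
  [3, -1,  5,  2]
x^4 - 16*x^3 + 96*x^2 - 256*x + 256

Expanding det(x·I − A) (e.g. by cofactor expansion or by noting that A is similar to its Jordan form J, which has the same characteristic polynomial as A) gives
  χ_A(x) = x^4 - 16*x^3 + 96*x^2 - 256*x + 256
which factors as (x - 4)^4. The eigenvalues (with algebraic multiplicities) are λ = 4 with multiplicity 4.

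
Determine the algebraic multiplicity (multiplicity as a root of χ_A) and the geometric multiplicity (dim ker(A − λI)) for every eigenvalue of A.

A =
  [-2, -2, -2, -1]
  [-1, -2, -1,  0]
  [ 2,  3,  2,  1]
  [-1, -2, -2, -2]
λ = -1: alg = 4, geom = 2

Step 1 — factor the characteristic polynomial to read off the algebraic multiplicities:
  χ_A(x) = (x + 1)^4

Step 2 — compute geometric multiplicities via the rank-nullity identity g(λ) = n − rank(A − λI):
  rank(A − (-1)·I) = 2, so dim ker(A − (-1)·I) = n − 2 = 2

Summary:
  λ = -1: algebraic multiplicity = 4, geometric multiplicity = 2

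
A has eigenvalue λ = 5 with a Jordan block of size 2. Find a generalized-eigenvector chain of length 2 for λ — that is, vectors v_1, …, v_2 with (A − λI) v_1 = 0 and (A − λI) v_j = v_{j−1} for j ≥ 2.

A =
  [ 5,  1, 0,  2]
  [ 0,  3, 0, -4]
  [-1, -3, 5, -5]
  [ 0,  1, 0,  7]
A Jordan chain for λ = 5 of length 2:
v_1 = (0, 0, -1, 0)ᵀ
v_2 = (1, 0, 0, 0)ᵀ

Let N = A − (5)·I. We want v_2 with N^2 v_2 = 0 but N^1 v_2 ≠ 0; then v_{j-1} := N · v_j for j = 2, …, 2.

Pick v_2 = (1, 0, 0, 0)ᵀ.
Then v_1 = N · v_2 = (0, 0, -1, 0)ᵀ.

Sanity check: (A − (5)·I) v_1 = (0, 0, 0, 0)ᵀ = 0. ✓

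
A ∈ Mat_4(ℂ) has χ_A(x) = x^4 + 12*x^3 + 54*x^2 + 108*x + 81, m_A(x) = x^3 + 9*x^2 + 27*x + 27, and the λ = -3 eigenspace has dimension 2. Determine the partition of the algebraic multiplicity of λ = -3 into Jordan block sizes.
Block sizes for λ = -3: [3, 1]

Step 1 — from the characteristic polynomial, algebraic multiplicity of λ = -3 is 4. From dim ker(A − (-3)·I) = 2, there are exactly 2 Jordan blocks for λ = -3.
Step 2 — from the minimal polynomial, the factor (x + 3)^3 tells us the largest block for λ = -3 has size 3.
Step 3 — with total size 4, 2 blocks, and largest block 3, the block sizes (in nonincreasing order) are [3, 1].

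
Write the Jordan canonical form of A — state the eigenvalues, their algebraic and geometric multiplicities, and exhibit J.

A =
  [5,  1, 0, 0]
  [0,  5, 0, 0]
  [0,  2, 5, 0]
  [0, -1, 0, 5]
J_2(5) ⊕ J_1(5) ⊕ J_1(5)

The characteristic polynomial is
  det(x·I − A) = x^4 - 20*x^3 + 150*x^2 - 500*x + 625 = (x - 5)^4

Eigenvalues and multiplicities (the geometric multiplicity of λ is n − rank(A − λI), which equals the number of Jordan blocks for λ):
  λ = 5: algebraic multiplicity = 4, geometric multiplicity = 3

Determining the block sizes for each eigenvalue:
  λ = 5: 3 blocks summing to 4 forces exactly one block of size 2 and the rest size 1 → block sizes [2, 1, 1]

Assembling the blocks gives a Jordan form
J =
  [5, 1, 0, 0]
  [0, 5, 0, 0]
  [0, 0, 5, 0]
  [0, 0, 0, 5]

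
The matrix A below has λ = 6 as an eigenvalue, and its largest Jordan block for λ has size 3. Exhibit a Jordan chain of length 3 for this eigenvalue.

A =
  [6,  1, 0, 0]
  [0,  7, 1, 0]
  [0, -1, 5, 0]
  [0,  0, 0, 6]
A Jordan chain for λ = 6 of length 3:
v_1 = (1, 0, 0, 0)ᵀ
v_2 = (1, 1, -1, 0)ᵀ
v_3 = (0, 1, 0, 0)ᵀ

Let N = A − (6)·I. We want v_3 with N^3 v_3 = 0 but N^2 v_3 ≠ 0; then v_{j-1} := N · v_j for j = 3, …, 2.

Pick v_3 = (0, 1, 0, 0)ᵀ.
Then v_2 = N · v_3 = (1, 1, -1, 0)ᵀ.
Then v_1 = N · v_2 = (1, 0, 0, 0)ᵀ.

Sanity check: (A − (6)·I) v_1 = (0, 0, 0, 0)ᵀ = 0. ✓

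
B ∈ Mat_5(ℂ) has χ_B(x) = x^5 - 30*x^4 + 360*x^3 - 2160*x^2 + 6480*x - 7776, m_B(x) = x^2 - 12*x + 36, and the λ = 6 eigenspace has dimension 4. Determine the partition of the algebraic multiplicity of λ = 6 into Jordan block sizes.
Block sizes for λ = 6: [2, 1, 1, 1]

Step 1 — from the characteristic polynomial, algebraic multiplicity of λ = 6 is 5. From dim ker(B − (6)·I) = 4, there are exactly 4 Jordan blocks for λ = 6.
Step 2 — from the minimal polynomial, the factor (x − 6)^2 tells us the largest block for λ = 6 has size 2.
Step 3 — with total size 5, 4 blocks, and largest block 2, the block sizes (in nonincreasing order) are [2, 1, 1, 1].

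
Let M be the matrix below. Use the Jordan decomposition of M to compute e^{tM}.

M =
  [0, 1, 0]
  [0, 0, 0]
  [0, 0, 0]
e^{tM} =
  [1, t, 0]
  [0, 1, 0]
  [0, 0, 1]

Strategy: write M = P · J · P⁻¹ where J is a Jordan canonical form, so e^{tM} = P · e^{tJ} · P⁻¹, and e^{tJ} can be computed block-by-block.

M has Jordan form
J =
  [0, 1, 0]
  [0, 0, 0]
  [0, 0, 0]
(up to reordering of blocks).

Per-block formulas:
  For a 1×1 block at λ = 0: exp(t · [0]) = [e^(0t)].
  For a 2×2 Jordan block J_2(0): exp(t · J_2(0)) = e^(0t)·(I + t·N), where N is the 2×2 nilpotent shift.

After assembling e^{tJ} and conjugating by P, we get:

e^{tM} =
  [1, t, 0]
  [0, 1, 0]
  [0, 0, 1]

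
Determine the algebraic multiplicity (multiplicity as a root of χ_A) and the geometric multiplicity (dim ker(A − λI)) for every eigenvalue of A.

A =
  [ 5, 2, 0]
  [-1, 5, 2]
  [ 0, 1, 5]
λ = 5: alg = 3, geom = 1

Step 1 — factor the characteristic polynomial to read off the algebraic multiplicities:
  χ_A(x) = (x - 5)^3

Step 2 — compute geometric multiplicities via the rank-nullity identity g(λ) = n − rank(A − λI):
  rank(A − (5)·I) = 2, so dim ker(A − (5)·I) = n − 2 = 1

Summary:
  λ = 5: algebraic multiplicity = 3, geometric multiplicity = 1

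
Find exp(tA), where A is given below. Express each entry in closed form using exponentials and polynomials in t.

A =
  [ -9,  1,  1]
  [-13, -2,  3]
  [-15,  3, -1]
e^{tA} =
  [-3*t^2*exp(-4*t)/2 - 5*t*exp(-4*t) + exp(-4*t), t*exp(-4*t), t^2*exp(-4*t)/2 + t*exp(-4*t)]
  [-3*t^2*exp(-4*t) - 13*t*exp(-4*t), 2*t*exp(-4*t) + exp(-4*t), t^2*exp(-4*t) + 3*t*exp(-4*t)]
  [-9*t^2*exp(-4*t)/2 - 15*t*exp(-4*t), 3*t*exp(-4*t), 3*t^2*exp(-4*t)/2 + 3*t*exp(-4*t) + exp(-4*t)]

Strategy: write A = P · J · P⁻¹ where J is a Jordan canonical form, so e^{tA} = P · e^{tJ} · P⁻¹, and e^{tJ} can be computed block-by-block.

A has Jordan form
J =
  [-4,  1,  0]
  [ 0, -4,  1]
  [ 0,  0, -4]
(up to reordering of blocks).

Per-block formulas:
  For a 3×3 Jordan block J_3(-4): exp(t · J_3(-4)) = e^(-4t)·(I + t·N + (t^2/2)·N^2), where N is the 3×3 nilpotent shift.

After assembling e^{tJ} and conjugating by P, we get:

e^{tA} =
  [-3*t^2*exp(-4*t)/2 - 5*t*exp(-4*t) + exp(-4*t), t*exp(-4*t), t^2*exp(-4*t)/2 + t*exp(-4*t)]
  [-3*t^2*exp(-4*t) - 13*t*exp(-4*t), 2*t*exp(-4*t) + exp(-4*t), t^2*exp(-4*t) + 3*t*exp(-4*t)]
  [-9*t^2*exp(-4*t)/2 - 15*t*exp(-4*t), 3*t*exp(-4*t), 3*t^2*exp(-4*t)/2 + 3*t*exp(-4*t) + exp(-4*t)]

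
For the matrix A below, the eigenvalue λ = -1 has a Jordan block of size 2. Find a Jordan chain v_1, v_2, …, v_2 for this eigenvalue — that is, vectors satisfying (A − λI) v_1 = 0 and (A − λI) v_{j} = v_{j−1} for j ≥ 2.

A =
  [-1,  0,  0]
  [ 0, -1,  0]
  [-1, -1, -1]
A Jordan chain for λ = -1 of length 2:
v_1 = (0, 0, -1)ᵀ
v_2 = (1, 0, 0)ᵀ

Let N = A − (-1)·I. We want v_2 with N^2 v_2 = 0 but N^1 v_2 ≠ 0; then v_{j-1} := N · v_j for j = 2, …, 2.

Pick v_2 = (1, 0, 0)ᵀ.
Then v_1 = N · v_2 = (0, 0, -1)ᵀ.

Sanity check: (A − (-1)·I) v_1 = (0, 0, 0)ᵀ = 0. ✓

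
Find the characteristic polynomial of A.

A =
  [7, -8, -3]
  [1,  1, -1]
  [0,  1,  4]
x^3 - 12*x^2 + 48*x - 64

Expanding det(x·I − A) (e.g. by cofactor expansion or by noting that A is similar to its Jordan form J, which has the same characteristic polynomial as A) gives
  χ_A(x) = x^3 - 12*x^2 + 48*x - 64
which factors as (x - 4)^3. The eigenvalues (with algebraic multiplicities) are λ = 4 with multiplicity 3.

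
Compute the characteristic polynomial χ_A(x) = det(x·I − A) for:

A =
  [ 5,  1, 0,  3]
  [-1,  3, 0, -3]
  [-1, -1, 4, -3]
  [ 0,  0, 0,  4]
x^4 - 16*x^3 + 96*x^2 - 256*x + 256

Expanding det(x·I − A) (e.g. by cofactor expansion or by noting that A is similar to its Jordan form J, which has the same characteristic polynomial as A) gives
  χ_A(x) = x^4 - 16*x^3 + 96*x^2 - 256*x + 256
which factors as (x - 4)^4. The eigenvalues (with algebraic multiplicities) are λ = 4 with multiplicity 4.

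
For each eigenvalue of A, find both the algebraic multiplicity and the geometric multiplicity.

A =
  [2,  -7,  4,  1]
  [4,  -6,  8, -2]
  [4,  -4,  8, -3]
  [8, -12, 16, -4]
λ = 0: alg = 4, geom = 2

Step 1 — factor the characteristic polynomial to read off the algebraic multiplicities:
  χ_A(x) = x^4

Step 2 — compute geometric multiplicities via the rank-nullity identity g(λ) = n − rank(A − λI):
  rank(A − (0)·I) = 2, so dim ker(A − (0)·I) = n − 2 = 2

Summary:
  λ = 0: algebraic multiplicity = 4, geometric multiplicity = 2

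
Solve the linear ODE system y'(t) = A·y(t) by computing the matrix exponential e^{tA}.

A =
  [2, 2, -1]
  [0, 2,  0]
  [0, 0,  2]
e^{tA} =
  [exp(2*t), 2*t*exp(2*t), -t*exp(2*t)]
  [0, exp(2*t), 0]
  [0, 0, exp(2*t)]

Strategy: write A = P · J · P⁻¹ where J is a Jordan canonical form, so e^{tA} = P · e^{tJ} · P⁻¹, and e^{tJ} can be computed block-by-block.

A has Jordan form
J =
  [2, 1, 0]
  [0, 2, 0]
  [0, 0, 2]
(up to reordering of blocks).

Per-block formulas:
  For a 2×2 Jordan block J_2(2): exp(t · J_2(2)) = e^(2t)·(I + t·N), where N is the 2×2 nilpotent shift.
  For a 1×1 block at λ = 2: exp(t · [2]) = [e^(2t)].

After assembling e^{tJ} and conjugating by P, we get:

e^{tA} =
  [exp(2*t), 2*t*exp(2*t), -t*exp(2*t)]
  [0, exp(2*t), 0]
  [0, 0, exp(2*t)]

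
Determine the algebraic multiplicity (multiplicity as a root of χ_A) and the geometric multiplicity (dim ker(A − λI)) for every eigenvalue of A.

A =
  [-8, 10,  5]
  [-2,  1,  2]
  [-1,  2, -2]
λ = -3: alg = 3, geom = 2

Step 1 — factor the characteristic polynomial to read off the algebraic multiplicities:
  χ_A(x) = (x + 3)^3

Step 2 — compute geometric multiplicities via the rank-nullity identity g(λ) = n − rank(A − λI):
  rank(A − (-3)·I) = 1, so dim ker(A − (-3)·I) = n − 1 = 2

Summary:
  λ = -3: algebraic multiplicity = 3, geometric multiplicity = 2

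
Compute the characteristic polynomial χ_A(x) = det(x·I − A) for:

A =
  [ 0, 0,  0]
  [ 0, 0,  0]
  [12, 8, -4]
x^3 + 4*x^2

Expanding det(x·I − A) (e.g. by cofactor expansion or by noting that A is similar to its Jordan form J, which has the same characteristic polynomial as A) gives
  χ_A(x) = x^3 + 4*x^2
which factors as x^2*(x + 4). The eigenvalues (with algebraic multiplicities) are λ = -4 with multiplicity 1, λ = 0 with multiplicity 2.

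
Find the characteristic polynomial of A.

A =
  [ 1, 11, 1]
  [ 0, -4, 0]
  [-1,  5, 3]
x^3 - 12*x + 16

Expanding det(x·I − A) (e.g. by cofactor expansion or by noting that A is similar to its Jordan form J, which has the same characteristic polynomial as A) gives
  χ_A(x) = x^3 - 12*x + 16
which factors as (x - 2)^2*(x + 4). The eigenvalues (with algebraic multiplicities) are λ = -4 with multiplicity 1, λ = 2 with multiplicity 2.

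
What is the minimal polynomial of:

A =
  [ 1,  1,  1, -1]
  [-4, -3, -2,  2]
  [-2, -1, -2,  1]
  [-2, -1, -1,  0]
x^2 + 2*x + 1

The characteristic polynomial is χ_A(x) = (x + 1)^4, so the eigenvalues are known. The minimal polynomial is
  m_A(x) = Π_λ (x − λ)^{k_λ}
where k_λ is the size of the *largest* Jordan block for λ (equivalently, the smallest k with (A − λI)^k v = 0 for every generalised eigenvector v of λ).

  λ = -1: largest Jordan block has size 2, contributing (x + 1)^2

So m_A(x) = (x + 1)^2 = x^2 + 2*x + 1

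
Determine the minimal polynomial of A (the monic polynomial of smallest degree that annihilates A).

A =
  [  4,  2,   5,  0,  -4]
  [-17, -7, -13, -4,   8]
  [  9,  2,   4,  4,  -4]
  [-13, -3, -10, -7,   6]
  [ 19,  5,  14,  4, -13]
x^4 + 16*x^3 + 94*x^2 + 240*x + 225

The characteristic polynomial is χ_A(x) = (x + 3)^3*(x + 5)^2, so the eigenvalues are known. The minimal polynomial is
  m_A(x) = Π_λ (x − λ)^{k_λ}
where k_λ is the size of the *largest* Jordan block for λ (equivalently, the smallest k with (A − λI)^k v = 0 for every generalised eigenvector v of λ).

  λ = -5: largest Jordan block has size 2, contributing (x + 5)^2
  λ = -3: largest Jordan block has size 2, contributing (x + 3)^2

So m_A(x) = (x + 3)^2*(x + 5)^2 = x^4 + 16*x^3 + 94*x^2 + 240*x + 225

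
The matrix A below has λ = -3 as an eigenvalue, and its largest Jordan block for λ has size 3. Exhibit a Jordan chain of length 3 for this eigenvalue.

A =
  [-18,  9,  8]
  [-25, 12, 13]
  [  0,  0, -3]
A Jordan chain for λ = -3 of length 3:
v_1 = (-3, -5, 0)ᵀ
v_2 = (8, 13, 0)ᵀ
v_3 = (0, 0, 1)ᵀ

Let N = A − (-3)·I. We want v_3 with N^3 v_3 = 0 but N^2 v_3 ≠ 0; then v_{j-1} := N · v_j for j = 3, …, 2.

Pick v_3 = (0, 0, 1)ᵀ.
Then v_2 = N · v_3 = (8, 13, 0)ᵀ.
Then v_1 = N · v_2 = (-3, -5, 0)ᵀ.

Sanity check: (A − (-3)·I) v_1 = (0, 0, 0)ᵀ = 0. ✓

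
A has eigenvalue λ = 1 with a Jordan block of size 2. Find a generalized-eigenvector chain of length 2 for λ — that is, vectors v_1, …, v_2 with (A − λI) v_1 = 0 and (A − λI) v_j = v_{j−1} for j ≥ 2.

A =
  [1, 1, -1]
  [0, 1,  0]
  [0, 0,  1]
A Jordan chain for λ = 1 of length 2:
v_1 = (1, 0, 0)ᵀ
v_2 = (0, 1, 0)ᵀ

Let N = A − (1)·I. We want v_2 with N^2 v_2 = 0 but N^1 v_2 ≠ 0; then v_{j-1} := N · v_j for j = 2, …, 2.

Pick v_2 = (0, 1, 0)ᵀ.
Then v_1 = N · v_2 = (1, 0, 0)ᵀ.

Sanity check: (A − (1)·I) v_1 = (0, 0, 0)ᵀ = 0. ✓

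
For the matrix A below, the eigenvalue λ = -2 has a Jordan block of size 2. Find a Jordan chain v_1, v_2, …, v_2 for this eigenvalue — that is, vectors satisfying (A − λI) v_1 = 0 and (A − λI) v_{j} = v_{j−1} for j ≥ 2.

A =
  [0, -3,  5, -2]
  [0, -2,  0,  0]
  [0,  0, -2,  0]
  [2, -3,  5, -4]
A Jordan chain for λ = -2 of length 2:
v_1 = (2, 0, 0, 2)ᵀ
v_2 = (1, 0, 0, 0)ᵀ

Let N = A − (-2)·I. We want v_2 with N^2 v_2 = 0 but N^1 v_2 ≠ 0; then v_{j-1} := N · v_j for j = 2, …, 2.

Pick v_2 = (1, 0, 0, 0)ᵀ.
Then v_1 = N · v_2 = (2, 0, 0, 2)ᵀ.

Sanity check: (A − (-2)·I) v_1 = (0, 0, 0, 0)ᵀ = 0. ✓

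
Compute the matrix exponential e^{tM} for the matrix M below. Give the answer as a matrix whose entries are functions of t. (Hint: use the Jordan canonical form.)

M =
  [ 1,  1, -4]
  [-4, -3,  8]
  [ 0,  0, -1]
e^{tM} =
  [2*t*exp(-t) + exp(-t), t*exp(-t), -4*t*exp(-t)]
  [-4*t*exp(-t), -2*t*exp(-t) + exp(-t), 8*t*exp(-t)]
  [0, 0, exp(-t)]

Strategy: write M = P · J · P⁻¹ where J is a Jordan canonical form, so e^{tM} = P · e^{tJ} · P⁻¹, and e^{tJ} can be computed block-by-block.

M has Jordan form
J =
  [-1,  1,  0]
  [ 0, -1,  0]
  [ 0,  0, -1]
(up to reordering of blocks).

Per-block formulas:
  For a 1×1 block at λ = -1: exp(t · [-1]) = [e^(-1t)].
  For a 2×2 Jordan block J_2(-1): exp(t · J_2(-1)) = e^(-1t)·(I + t·N), where N is the 2×2 nilpotent shift.

After assembling e^{tJ} and conjugating by P, we get:

e^{tM} =
  [2*t*exp(-t) + exp(-t), t*exp(-t), -4*t*exp(-t)]
  [-4*t*exp(-t), -2*t*exp(-t) + exp(-t), 8*t*exp(-t)]
  [0, 0, exp(-t)]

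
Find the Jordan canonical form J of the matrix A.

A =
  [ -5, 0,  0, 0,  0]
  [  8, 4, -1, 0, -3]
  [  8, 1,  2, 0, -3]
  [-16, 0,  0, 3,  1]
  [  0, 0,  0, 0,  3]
J_1(-5) ⊕ J_2(3) ⊕ J_2(3)

The characteristic polynomial is
  det(x·I − A) = x^5 - 7*x^4 - 6*x^3 + 162*x^2 - 459*x + 405 = (x - 3)^4*(x + 5)

Eigenvalues and multiplicities (the geometric multiplicity of λ is n − rank(A − λI), which equals the number of Jordan blocks for λ):
  λ = -5: algebraic multiplicity = 1, geometric multiplicity = 1
  λ = 3: algebraic multiplicity = 4, geometric multiplicity = 2

Determining the block sizes for each eigenvalue:
  λ = -5: one block (gm = 1), so the single block has size am = 1 → block sizes [1]
  λ = 3: with am = 4 and gm = 2, the partition is not yet determined (e.g. several partitions of 4 into 2 parts exist). Let N = A − (3)·I. Computing rank(N^1) = 3, rank(N^2) = 1; the number of blocks of size ≥ j is rank(N^{j−1}) − rank(N^j), giving [2, 2]. So we have 2 block(s) of size 2 → block sizes [2, 2]

Assembling the blocks gives a Jordan form
J =
  [-5, 0, 0, 0, 0]
  [ 0, 3, 1, 0, 0]
  [ 0, 0, 3, 0, 0]
  [ 0, 0, 0, 3, 1]
  [ 0, 0, 0, 0, 3]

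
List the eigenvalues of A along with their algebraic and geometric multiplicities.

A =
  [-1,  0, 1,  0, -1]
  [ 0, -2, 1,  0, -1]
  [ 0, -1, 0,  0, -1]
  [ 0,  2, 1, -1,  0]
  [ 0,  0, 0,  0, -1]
λ = -1: alg = 5, geom = 2

Step 1 — factor the characteristic polynomial to read off the algebraic multiplicities:
  χ_A(x) = (x + 1)^5

Step 2 — compute geometric multiplicities via the rank-nullity identity g(λ) = n − rank(A − λI):
  rank(A − (-1)·I) = 3, so dim ker(A − (-1)·I) = n − 3 = 2

Summary:
  λ = -1: algebraic multiplicity = 5, geometric multiplicity = 2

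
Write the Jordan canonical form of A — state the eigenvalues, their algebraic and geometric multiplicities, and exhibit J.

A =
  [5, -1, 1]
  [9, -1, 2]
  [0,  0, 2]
J_3(2)

The characteristic polynomial is
  det(x·I − A) = x^3 - 6*x^2 + 12*x - 8 = (x - 2)^3

Eigenvalues and multiplicities (the geometric multiplicity of λ is n − rank(A − λI), which equals the number of Jordan blocks for λ):
  λ = 2: algebraic multiplicity = 3, geometric multiplicity = 1

Determining the block sizes for each eigenvalue:
  λ = 2: one block (gm = 1), so the single block has size am = 3 → block sizes [3]

Assembling the blocks gives a Jordan form
J =
  [2, 1, 0]
  [0, 2, 1]
  [0, 0, 2]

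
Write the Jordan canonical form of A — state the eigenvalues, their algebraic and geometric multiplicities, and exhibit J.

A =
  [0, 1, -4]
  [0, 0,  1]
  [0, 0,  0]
J_3(0)

The characteristic polynomial is
  det(x·I − A) = x^3

Eigenvalues and multiplicities (the geometric multiplicity of λ is n − rank(A − λI), which equals the number of Jordan blocks for λ):
  λ = 0: algebraic multiplicity = 3, geometric multiplicity = 1

Determining the block sizes for each eigenvalue:
  λ = 0: one block (gm = 1), so the single block has size am = 3 → block sizes [3]

Assembling the blocks gives a Jordan form
J =
  [0, 1, 0]
  [0, 0, 1]
  [0, 0, 0]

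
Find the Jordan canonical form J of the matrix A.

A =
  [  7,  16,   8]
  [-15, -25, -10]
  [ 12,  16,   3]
J_2(-5) ⊕ J_1(-5)

The characteristic polynomial is
  det(x·I − A) = x^3 + 15*x^2 + 75*x + 125 = (x + 5)^3

Eigenvalues and multiplicities (the geometric multiplicity of λ is n − rank(A − λI), which equals the number of Jordan blocks for λ):
  λ = -5: algebraic multiplicity = 3, geometric multiplicity = 2

Determining the block sizes for each eigenvalue:
  λ = -5: 2 blocks summing to 3 forces exactly one block of size 2 and the rest size 1 → block sizes [2, 1]

Assembling the blocks gives a Jordan form
J =
  [-5,  1,  0]
  [ 0, -5,  0]
  [ 0,  0, -5]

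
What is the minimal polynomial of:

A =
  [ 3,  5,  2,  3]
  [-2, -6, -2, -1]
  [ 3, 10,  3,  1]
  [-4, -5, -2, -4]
x^2 + 2*x + 1

The characteristic polynomial is χ_A(x) = (x + 1)^4, so the eigenvalues are known. The minimal polynomial is
  m_A(x) = Π_λ (x − λ)^{k_λ}
where k_λ is the size of the *largest* Jordan block for λ (equivalently, the smallest k with (A − λI)^k v = 0 for every generalised eigenvector v of λ).

  λ = -1: largest Jordan block has size 2, contributing (x + 1)^2

So m_A(x) = (x + 1)^2 = x^2 + 2*x + 1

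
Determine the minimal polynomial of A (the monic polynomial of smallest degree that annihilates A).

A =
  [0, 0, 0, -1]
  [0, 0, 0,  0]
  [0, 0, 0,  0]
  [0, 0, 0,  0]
x^2

The characteristic polynomial is χ_A(x) = x^4, so the eigenvalues are known. The minimal polynomial is
  m_A(x) = Π_λ (x − λ)^{k_λ}
where k_λ is the size of the *largest* Jordan block for λ (equivalently, the smallest k with (A − λI)^k v = 0 for every generalised eigenvector v of λ).

  λ = 0: largest Jordan block has size 2, contributing (x − 0)^2

So m_A(x) = x^2 = x^2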